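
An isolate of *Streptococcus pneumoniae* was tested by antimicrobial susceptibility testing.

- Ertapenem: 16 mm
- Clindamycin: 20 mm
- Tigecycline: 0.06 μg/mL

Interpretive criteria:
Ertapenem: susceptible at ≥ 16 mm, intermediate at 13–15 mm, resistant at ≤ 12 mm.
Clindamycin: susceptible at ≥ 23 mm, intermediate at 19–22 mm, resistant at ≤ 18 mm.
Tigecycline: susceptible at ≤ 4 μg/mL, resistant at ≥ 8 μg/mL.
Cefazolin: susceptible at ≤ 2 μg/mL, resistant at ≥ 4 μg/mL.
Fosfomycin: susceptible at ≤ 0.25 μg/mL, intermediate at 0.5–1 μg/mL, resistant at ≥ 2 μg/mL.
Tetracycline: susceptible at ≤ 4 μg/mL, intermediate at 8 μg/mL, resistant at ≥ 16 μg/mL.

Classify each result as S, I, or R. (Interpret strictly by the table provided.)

Ertapenem: 16 mm is ≥ 16 mm ⇒ Susceptible
Clindamycin: 20 mm is in 19–22 mm — I
Tigecycline (0.06 μg/mL) ≤ 4 μg/mL ⇒ S

S, I, S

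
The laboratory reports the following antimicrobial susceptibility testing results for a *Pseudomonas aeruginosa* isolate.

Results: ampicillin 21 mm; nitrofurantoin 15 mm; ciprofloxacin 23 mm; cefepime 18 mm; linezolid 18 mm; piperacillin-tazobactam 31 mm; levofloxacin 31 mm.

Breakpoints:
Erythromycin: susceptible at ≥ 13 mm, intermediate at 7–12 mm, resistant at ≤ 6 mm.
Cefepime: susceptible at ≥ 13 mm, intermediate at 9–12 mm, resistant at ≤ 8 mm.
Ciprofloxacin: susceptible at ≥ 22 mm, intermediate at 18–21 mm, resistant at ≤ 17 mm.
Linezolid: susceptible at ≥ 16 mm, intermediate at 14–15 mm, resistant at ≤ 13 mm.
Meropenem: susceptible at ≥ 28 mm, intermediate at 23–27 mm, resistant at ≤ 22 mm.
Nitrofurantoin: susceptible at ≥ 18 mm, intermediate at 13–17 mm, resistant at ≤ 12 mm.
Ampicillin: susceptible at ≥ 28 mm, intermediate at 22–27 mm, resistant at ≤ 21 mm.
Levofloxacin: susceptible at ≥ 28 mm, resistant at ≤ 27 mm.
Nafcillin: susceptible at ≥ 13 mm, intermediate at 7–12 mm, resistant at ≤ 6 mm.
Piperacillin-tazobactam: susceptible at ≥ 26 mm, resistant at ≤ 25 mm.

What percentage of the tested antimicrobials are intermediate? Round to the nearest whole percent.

Ampicillin: 21 mm is ≤ 21 mm → resistant
Nitrofurantoin (15 mm) in 13–17 mm — Intermediate
Ciprofloxacin 23 mm: ≥ 22 mm — susceptible
Cefepime (18 mm) ≥ 13 mm — susceptible
Linezolid: 18 mm is ≥ 16 mm — Susceptible
Piperacillin-tazobactam: 31 mm is ≥ 26 mm — S
Levofloxacin 31 mm: ≥ 28 mm ⇒ S
Intermediate: 1/7

14%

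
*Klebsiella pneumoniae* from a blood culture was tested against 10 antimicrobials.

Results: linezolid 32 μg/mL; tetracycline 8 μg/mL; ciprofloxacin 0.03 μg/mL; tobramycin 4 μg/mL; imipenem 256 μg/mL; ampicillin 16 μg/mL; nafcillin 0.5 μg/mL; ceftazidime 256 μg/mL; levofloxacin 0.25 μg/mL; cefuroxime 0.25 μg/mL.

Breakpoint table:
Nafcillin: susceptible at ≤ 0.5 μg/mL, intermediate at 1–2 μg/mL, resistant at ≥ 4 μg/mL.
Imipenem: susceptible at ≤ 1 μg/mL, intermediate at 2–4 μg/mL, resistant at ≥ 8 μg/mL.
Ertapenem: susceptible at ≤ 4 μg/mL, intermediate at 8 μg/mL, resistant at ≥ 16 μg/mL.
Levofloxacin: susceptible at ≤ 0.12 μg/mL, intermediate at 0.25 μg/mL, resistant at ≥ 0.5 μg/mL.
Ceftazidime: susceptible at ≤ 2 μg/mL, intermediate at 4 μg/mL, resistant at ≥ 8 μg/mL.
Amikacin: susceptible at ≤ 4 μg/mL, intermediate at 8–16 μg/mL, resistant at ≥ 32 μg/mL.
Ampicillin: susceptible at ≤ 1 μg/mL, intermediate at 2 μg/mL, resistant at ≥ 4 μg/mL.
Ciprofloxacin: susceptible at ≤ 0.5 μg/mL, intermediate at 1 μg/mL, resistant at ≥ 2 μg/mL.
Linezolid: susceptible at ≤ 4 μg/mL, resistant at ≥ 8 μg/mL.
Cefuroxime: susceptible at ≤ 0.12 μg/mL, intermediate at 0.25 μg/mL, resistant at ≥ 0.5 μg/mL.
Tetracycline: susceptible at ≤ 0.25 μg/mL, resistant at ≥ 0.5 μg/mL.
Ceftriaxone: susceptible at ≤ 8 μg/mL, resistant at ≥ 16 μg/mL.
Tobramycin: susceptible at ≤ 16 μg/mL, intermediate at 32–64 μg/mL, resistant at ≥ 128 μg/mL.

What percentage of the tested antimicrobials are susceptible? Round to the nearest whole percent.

Linezolid 32 μg/mL: ≥ 8 μg/mL — R
Tetracycline 8 μg/mL: ≥ 0.5 μg/mL ⇒ Resistant
Ciprofloxacin: 0.03 μg/mL is ≤ 0.5 μg/mL ⇒ susceptible
Tobramycin 4 μg/mL: ≤ 16 μg/mL ⇒ susceptible
Imipenem: 256 μg/mL is ≥ 8 μg/mL → R
Ampicillin 16 μg/mL: ≥ 4 μg/mL ⇒ Resistant
Nafcillin (0.5 μg/mL) ≤ 0.5 μg/mL — susceptible
Ceftazidime (256 μg/mL) ≥ 8 μg/mL — resistant
Levofloxacin: 0.25 μg/mL is = 0.25 μg/mL — Intermediate
Cefuroxime: 0.25 μg/mL is = 0.25 μg/mL → I
Susceptible: 3/10

30%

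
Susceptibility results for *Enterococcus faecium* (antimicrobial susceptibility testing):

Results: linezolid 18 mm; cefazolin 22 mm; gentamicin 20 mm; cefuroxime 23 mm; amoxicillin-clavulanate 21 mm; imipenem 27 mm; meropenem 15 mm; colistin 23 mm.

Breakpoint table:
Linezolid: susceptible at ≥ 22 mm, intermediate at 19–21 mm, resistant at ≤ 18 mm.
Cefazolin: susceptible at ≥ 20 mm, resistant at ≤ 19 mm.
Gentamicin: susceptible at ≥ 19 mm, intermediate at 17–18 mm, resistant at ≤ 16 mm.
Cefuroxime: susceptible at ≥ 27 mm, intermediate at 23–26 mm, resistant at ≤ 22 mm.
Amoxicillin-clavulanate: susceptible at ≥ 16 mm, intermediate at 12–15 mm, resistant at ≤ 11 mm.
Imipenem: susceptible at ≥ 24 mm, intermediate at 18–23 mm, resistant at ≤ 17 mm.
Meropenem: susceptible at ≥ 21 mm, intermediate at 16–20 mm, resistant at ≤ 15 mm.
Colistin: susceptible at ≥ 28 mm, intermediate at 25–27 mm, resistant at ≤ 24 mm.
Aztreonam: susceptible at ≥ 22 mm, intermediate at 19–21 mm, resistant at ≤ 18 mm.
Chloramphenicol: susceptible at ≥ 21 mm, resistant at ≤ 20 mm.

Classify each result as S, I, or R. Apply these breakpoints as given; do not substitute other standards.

R, S, S, I, S, S, R, R

Linezolid (18 mm) ≤ 18 mm — R
Cefazolin (22 mm) ≥ 20 mm — Susceptible
Gentamicin (20 mm) ≥ 19 mm → susceptible
Cefuroxime (23 mm) in 23–26 mm → Intermediate
Amoxicillin-clavulanate 21 mm: ≥ 16 mm — S
Imipenem (27 mm) ≥ 24 mm → S
Meropenem: 15 mm is ≤ 15 mm → Resistant
Colistin: 23 mm is ≤ 24 mm — resistant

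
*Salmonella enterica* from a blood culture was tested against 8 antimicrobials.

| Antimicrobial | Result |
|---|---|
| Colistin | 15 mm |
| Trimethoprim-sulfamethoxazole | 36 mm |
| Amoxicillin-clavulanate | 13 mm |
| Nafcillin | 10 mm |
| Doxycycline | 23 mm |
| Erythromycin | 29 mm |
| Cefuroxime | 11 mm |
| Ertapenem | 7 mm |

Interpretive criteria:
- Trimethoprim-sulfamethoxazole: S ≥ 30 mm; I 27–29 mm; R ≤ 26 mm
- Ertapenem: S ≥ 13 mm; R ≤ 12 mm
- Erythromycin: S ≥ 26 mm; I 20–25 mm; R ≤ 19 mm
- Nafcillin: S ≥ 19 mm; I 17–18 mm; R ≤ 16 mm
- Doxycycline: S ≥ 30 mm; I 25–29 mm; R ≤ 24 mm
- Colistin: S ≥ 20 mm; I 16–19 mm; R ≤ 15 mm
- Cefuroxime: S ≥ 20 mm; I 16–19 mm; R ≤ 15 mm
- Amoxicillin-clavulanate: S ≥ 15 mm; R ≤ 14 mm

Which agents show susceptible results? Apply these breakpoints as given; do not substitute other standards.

trimethoprim-sulfamethoxazole, erythromycin

Colistin 15 mm: ≤ 15 mm — resistant
Trimethoprim-sulfamethoxazole (36 mm) ≥ 30 mm → Susceptible
Amoxicillin-clavulanate 13 mm: ≤ 14 mm — resistant
Nafcillin (10 mm) ≤ 16 mm → Resistant
Doxycycline: 23 mm is ≤ 24 mm ⇒ R
Erythromycin 29 mm: ≥ 26 mm — S
Cefuroxime 11 mm: ≤ 15 mm → resistant
Ertapenem: 7 mm is ≤ 12 mm — R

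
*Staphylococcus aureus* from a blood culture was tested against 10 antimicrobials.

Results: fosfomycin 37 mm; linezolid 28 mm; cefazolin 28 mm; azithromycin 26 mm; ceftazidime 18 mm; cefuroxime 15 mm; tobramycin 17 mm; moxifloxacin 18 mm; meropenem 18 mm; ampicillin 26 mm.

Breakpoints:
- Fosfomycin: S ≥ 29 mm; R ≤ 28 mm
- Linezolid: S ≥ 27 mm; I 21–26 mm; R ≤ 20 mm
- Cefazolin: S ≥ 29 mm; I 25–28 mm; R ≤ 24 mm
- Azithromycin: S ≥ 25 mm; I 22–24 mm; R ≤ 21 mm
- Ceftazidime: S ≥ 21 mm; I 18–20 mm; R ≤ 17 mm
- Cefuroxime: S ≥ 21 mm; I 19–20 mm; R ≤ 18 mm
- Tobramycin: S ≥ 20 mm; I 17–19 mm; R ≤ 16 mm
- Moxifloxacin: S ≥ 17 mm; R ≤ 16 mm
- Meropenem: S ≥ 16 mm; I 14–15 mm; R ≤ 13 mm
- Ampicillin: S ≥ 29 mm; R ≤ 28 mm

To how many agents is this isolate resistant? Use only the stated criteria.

Fosfomycin 37 mm: ≥ 29 mm → S
Linezolid 28 mm: ≥ 27 mm — S
Cefazolin: 28 mm is in 25–28 mm — Intermediate
Azithromycin 26 mm: ≥ 25 mm → S
Ceftazidime: 18 mm is in 18–20 mm → Intermediate
Cefuroxime: 15 mm is ≤ 18 mm ⇒ resistant
Tobramycin: 17 mm is in 17–19 mm — intermediate
Moxifloxacin: 18 mm is ≥ 17 mm → susceptible
Meropenem (18 mm) ≥ 16 mm ⇒ Susceptible
Ampicillin (26 mm) ≤ 28 mm ⇒ Resistant
Resistant: 2

2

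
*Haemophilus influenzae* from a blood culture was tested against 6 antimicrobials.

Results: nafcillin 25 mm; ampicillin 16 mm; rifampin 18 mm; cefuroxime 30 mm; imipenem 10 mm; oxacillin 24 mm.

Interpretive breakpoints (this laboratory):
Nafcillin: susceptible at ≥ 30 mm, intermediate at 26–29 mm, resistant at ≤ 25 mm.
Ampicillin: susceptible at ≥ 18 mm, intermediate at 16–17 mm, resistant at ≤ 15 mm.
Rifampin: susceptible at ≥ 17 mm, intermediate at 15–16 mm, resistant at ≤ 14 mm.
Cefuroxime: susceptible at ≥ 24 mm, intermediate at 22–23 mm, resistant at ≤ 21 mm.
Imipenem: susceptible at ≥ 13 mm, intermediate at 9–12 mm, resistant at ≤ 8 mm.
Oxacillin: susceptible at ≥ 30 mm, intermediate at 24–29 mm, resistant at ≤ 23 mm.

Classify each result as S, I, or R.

R, I, S, S, I, I

Nafcillin: 25 mm is ≤ 25 mm ⇒ R
Ampicillin 16 mm: in 16–17 mm ⇒ I
Rifampin 18 mm: ≥ 17 mm ⇒ Susceptible
Cefuroxime (30 mm) ≥ 24 mm — Susceptible
Imipenem (10 mm) in 9–12 mm ⇒ I
Oxacillin 24 mm: in 24–29 mm → intermediate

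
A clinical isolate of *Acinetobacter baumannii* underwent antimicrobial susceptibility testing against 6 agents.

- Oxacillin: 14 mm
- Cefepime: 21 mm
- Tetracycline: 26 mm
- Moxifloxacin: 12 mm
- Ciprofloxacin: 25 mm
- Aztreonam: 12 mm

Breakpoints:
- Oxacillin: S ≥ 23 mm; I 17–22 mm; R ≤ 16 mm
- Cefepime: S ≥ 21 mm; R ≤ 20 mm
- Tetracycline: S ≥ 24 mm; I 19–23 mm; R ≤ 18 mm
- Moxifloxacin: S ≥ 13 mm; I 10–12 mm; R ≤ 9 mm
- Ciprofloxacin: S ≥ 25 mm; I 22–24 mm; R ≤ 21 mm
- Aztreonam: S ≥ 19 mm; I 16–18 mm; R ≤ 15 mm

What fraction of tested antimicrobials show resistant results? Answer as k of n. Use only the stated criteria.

Oxacillin: 14 mm is ≤ 16 mm — R
Cefepime: 21 mm is ≥ 21 mm → Susceptible
Tetracycline 26 mm: ≥ 24 mm — susceptible
Moxifloxacin: 12 mm is in 10–12 mm → intermediate
Ciprofloxacin (25 mm) ≥ 25 mm — susceptible
Aztreonam 12 mm: ≤ 15 mm — resistant
Resistant: 2/6

2 of 6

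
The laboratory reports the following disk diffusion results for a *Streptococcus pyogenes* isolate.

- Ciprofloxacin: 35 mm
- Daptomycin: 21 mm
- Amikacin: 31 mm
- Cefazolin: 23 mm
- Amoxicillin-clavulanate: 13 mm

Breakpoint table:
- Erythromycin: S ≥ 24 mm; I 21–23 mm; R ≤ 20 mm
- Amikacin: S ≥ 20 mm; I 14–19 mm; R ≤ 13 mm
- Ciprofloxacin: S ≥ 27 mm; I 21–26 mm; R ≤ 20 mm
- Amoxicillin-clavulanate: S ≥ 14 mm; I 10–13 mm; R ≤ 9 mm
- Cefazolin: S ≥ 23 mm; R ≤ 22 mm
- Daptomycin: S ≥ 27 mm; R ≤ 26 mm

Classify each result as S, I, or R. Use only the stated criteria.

Ciprofloxacin (35 mm) ≥ 27 mm — susceptible
Daptomycin: 21 mm is ≤ 26 mm ⇒ R
Amikacin: 31 mm is ≥ 20 mm — susceptible
Cefazolin (23 mm) ≥ 23 mm → Susceptible
Amoxicillin-clavulanate 13 mm: in 10–13 mm — intermediate

S, R, S, S, I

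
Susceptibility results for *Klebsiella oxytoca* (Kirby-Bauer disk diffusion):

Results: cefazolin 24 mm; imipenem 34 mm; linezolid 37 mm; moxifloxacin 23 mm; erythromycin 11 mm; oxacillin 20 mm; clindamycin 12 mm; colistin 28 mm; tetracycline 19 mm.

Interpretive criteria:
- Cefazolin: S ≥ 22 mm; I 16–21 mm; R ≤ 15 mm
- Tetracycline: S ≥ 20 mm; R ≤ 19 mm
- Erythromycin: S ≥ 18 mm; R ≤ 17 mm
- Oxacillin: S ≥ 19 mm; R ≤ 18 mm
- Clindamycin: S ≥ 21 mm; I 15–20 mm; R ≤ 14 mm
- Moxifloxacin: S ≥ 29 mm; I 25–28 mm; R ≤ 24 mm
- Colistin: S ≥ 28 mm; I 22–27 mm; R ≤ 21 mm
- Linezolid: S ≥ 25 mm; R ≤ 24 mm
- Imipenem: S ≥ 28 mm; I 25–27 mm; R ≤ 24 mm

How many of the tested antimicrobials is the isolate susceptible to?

5

Cefazolin (24 mm) ≥ 22 mm → Susceptible
Imipenem: 34 mm is ≥ 28 mm ⇒ Susceptible
Linezolid: 37 mm is ≥ 25 mm → Susceptible
Moxifloxacin (23 mm) ≤ 24 mm → resistant
Erythromycin (11 mm) ≤ 17 mm ⇒ Resistant
Oxacillin (20 mm) ≥ 19 mm → susceptible
Clindamycin (12 mm) ≤ 14 mm → resistant
Colistin 28 mm: ≥ 28 mm ⇒ S
Tetracycline: 19 mm is ≤ 19 mm — R
Susceptible: 5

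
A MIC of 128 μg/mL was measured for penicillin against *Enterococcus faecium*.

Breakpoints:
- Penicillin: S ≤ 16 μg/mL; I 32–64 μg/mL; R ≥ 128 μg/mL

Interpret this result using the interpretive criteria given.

R

Penicillin: 128 μg/mL is ≥ 128 μg/mL ⇒ Resistant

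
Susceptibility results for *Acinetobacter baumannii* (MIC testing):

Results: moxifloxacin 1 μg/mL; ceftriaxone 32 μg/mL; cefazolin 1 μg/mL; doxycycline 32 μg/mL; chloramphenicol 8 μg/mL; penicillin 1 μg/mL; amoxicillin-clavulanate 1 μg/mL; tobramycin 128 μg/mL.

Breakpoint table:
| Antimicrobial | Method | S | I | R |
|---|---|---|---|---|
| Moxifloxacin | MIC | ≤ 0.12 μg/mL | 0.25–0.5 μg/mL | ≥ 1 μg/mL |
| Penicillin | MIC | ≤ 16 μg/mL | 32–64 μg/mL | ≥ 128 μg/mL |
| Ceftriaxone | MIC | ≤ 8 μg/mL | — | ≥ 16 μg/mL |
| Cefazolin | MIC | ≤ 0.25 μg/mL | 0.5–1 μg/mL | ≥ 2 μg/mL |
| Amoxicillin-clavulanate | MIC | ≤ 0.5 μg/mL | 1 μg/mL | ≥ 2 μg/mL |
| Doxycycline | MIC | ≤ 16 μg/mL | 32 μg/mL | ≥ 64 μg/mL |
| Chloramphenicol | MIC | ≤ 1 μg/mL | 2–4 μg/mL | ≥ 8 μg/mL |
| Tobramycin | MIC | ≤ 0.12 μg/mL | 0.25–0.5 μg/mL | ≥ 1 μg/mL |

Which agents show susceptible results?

Moxifloxacin: 1 μg/mL is ≥ 1 μg/mL → resistant
Ceftriaxone (32 μg/mL) ≥ 16 μg/mL ⇒ Resistant
Cefazolin (1 μg/mL) in 0.5–1 μg/mL → Intermediate
Doxycycline 32 μg/mL: = 32 μg/mL → Intermediate
Chloramphenicol: 8 μg/mL is ≥ 8 μg/mL → Resistant
Penicillin (1 μg/mL) ≤ 16 μg/mL ⇒ Susceptible
Amoxicillin-clavulanate (1 μg/mL) = 1 μg/mL ⇒ intermediate
Tobramycin (128 μg/mL) ≥ 1 μg/mL — R

penicillin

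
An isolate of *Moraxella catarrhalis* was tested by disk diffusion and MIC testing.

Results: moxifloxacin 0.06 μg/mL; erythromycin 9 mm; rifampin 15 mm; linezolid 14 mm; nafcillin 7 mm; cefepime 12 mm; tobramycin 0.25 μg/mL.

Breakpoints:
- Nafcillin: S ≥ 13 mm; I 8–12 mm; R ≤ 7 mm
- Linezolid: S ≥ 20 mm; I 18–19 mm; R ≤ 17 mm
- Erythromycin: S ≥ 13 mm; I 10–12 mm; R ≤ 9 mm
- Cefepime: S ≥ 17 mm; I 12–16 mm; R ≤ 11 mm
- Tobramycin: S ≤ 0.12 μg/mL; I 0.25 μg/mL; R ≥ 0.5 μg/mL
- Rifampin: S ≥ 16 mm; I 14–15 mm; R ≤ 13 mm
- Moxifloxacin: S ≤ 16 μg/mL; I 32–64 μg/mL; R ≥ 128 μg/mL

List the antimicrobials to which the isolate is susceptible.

Moxifloxacin (0.06 μg/mL) ≤ 16 μg/mL — S
Erythromycin: 9 mm is ≤ 9 mm — R
Rifampin: 15 mm is in 14–15 mm ⇒ Intermediate
Linezolid (14 mm) ≤ 17 mm → Resistant
Nafcillin: 7 mm is ≤ 7 mm — resistant
Cefepime (12 mm) in 12–16 mm ⇒ Intermediate
Tobramycin: 0.25 μg/mL is = 0.25 μg/mL → intermediate

moxifloxacin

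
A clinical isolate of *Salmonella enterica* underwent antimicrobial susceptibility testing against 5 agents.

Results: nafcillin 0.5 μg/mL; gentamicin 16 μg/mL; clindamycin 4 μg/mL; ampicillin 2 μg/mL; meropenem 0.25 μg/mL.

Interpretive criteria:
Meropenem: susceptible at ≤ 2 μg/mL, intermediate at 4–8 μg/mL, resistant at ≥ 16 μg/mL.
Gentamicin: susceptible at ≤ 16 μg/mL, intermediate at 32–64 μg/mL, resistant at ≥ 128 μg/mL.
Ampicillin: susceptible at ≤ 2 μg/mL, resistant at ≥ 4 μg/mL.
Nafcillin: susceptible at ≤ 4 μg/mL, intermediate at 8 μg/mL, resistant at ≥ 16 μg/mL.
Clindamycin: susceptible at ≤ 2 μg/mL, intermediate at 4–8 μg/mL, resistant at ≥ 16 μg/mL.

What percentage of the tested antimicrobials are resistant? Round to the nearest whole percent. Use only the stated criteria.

Nafcillin (0.5 μg/mL) ≤ 4 μg/mL — susceptible
Gentamicin 16 μg/mL: ≤ 16 μg/mL → Susceptible
Clindamycin: 4 μg/mL is in 4–8 μg/mL — intermediate
Ampicillin 2 μg/mL: ≤ 2 μg/mL ⇒ Susceptible
Meropenem (0.25 μg/mL) ≤ 2 μg/mL ⇒ susceptible
Resistant: 0/5

0%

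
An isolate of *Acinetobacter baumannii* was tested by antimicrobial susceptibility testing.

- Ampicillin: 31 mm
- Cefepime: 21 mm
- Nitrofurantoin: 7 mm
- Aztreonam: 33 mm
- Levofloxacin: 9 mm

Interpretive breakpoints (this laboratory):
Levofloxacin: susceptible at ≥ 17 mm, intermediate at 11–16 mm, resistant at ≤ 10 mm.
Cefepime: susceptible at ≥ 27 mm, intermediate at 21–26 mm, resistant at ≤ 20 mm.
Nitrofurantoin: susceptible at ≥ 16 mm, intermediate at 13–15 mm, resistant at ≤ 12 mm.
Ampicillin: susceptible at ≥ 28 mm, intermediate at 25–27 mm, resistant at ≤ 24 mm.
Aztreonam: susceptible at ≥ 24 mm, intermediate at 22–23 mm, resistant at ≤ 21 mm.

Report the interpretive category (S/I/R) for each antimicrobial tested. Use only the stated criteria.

S, I, R, S, R

Ampicillin: 31 mm is ≥ 28 mm ⇒ Susceptible
Cefepime 21 mm: in 21–26 mm ⇒ Intermediate
Nitrofurantoin 7 mm: ≤ 12 mm — resistant
Aztreonam (33 mm) ≥ 24 mm — susceptible
Levofloxacin (9 mm) ≤ 10 mm — R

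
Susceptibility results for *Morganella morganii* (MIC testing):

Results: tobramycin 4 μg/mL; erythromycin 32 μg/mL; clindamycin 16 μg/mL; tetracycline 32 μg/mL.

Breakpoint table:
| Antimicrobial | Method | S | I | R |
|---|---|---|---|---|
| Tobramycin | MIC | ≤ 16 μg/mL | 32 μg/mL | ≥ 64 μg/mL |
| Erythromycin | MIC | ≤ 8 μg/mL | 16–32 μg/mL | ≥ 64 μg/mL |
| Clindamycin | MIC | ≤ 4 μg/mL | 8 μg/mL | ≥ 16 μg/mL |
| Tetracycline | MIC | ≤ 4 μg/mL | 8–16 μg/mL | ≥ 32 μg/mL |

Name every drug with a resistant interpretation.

Tobramycin (4 μg/mL) ≤ 16 μg/mL ⇒ S
Erythromycin 32 μg/mL: in 16–32 μg/mL ⇒ intermediate
Clindamycin: 16 μg/mL is ≥ 16 μg/mL — Resistant
Tetracycline 32 μg/mL: ≥ 32 μg/mL ⇒ resistant

clindamycin, tetracycline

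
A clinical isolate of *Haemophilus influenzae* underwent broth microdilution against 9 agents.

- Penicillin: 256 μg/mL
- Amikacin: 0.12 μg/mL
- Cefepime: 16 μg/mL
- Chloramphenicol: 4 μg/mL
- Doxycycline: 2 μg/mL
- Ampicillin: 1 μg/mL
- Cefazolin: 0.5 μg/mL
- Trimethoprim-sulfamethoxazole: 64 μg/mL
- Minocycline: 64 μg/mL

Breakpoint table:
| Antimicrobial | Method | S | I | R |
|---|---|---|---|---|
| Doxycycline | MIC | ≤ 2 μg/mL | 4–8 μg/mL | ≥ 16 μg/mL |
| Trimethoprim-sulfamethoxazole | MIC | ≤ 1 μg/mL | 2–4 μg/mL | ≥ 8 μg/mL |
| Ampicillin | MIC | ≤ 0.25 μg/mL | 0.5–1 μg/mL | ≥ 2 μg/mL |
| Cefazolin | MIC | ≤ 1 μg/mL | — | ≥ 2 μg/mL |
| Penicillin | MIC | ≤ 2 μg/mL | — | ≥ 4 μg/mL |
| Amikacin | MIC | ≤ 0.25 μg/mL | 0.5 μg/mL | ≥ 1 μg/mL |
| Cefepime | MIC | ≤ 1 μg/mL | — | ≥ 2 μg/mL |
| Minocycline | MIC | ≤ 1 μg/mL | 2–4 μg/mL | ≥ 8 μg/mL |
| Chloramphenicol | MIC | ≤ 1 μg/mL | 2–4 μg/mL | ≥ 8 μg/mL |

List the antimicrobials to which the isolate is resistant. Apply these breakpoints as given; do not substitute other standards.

penicillin, cefepime, trimethoprim-sulfamethoxazole, minocycline

Penicillin 256 μg/mL: ≥ 4 μg/mL ⇒ resistant
Amikacin (0.12 μg/mL) ≤ 0.25 μg/mL → Susceptible
Cefepime 16 μg/mL: ≥ 2 μg/mL → resistant
Chloramphenicol (4 μg/mL) in 2–4 μg/mL → intermediate
Doxycycline 2 μg/mL: ≤ 2 μg/mL — Susceptible
Ampicillin 1 μg/mL: in 0.5–1 μg/mL → I
Cefazolin (0.5 μg/mL) ≤ 1 μg/mL — susceptible
Trimethoprim-sulfamethoxazole (64 μg/mL) ≥ 8 μg/mL → Resistant
Minocycline 64 μg/mL: ≥ 8 μg/mL ⇒ resistant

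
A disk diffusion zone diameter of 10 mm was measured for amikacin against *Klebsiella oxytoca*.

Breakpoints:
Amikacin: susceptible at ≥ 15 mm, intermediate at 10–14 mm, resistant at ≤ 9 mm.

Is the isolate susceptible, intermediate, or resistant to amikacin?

Intermediate

Amikacin 10 mm: in 10–14 mm → Intermediate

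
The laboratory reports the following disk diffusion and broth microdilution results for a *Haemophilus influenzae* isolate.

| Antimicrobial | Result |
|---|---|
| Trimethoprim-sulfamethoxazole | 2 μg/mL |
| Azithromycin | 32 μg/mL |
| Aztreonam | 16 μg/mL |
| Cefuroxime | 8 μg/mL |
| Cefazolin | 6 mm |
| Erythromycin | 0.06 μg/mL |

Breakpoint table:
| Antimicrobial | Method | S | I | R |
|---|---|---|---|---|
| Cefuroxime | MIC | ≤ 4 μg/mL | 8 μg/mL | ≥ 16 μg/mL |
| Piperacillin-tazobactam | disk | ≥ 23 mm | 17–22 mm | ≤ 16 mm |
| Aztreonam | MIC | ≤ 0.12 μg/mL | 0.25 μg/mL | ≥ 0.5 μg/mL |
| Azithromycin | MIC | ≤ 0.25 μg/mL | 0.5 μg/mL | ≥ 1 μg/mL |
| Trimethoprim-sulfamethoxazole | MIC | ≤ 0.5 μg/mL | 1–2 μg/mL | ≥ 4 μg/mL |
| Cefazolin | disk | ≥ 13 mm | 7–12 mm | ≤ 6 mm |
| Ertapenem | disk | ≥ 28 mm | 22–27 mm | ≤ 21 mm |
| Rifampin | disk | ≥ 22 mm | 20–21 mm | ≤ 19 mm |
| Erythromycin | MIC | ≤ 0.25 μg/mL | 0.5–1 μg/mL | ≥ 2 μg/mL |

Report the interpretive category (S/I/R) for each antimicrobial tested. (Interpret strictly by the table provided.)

I, R, R, I, R, S

Trimethoprim-sulfamethoxazole (2 μg/mL) in 1–2 μg/mL ⇒ intermediate
Azithromycin (32 μg/mL) ≥ 1 μg/mL → Resistant
Aztreonam (16 μg/mL) ≥ 0.5 μg/mL → Resistant
Cefuroxime: 8 μg/mL is = 8 μg/mL ⇒ intermediate
Cefazolin 6 mm: ≤ 6 mm ⇒ Resistant
Erythromycin 0.06 μg/mL: ≤ 0.25 μg/mL ⇒ S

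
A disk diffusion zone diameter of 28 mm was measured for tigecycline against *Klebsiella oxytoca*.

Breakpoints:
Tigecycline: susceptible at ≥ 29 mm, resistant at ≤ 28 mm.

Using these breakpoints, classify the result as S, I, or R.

R

Tigecycline 28 mm: ≤ 28 mm — Resistant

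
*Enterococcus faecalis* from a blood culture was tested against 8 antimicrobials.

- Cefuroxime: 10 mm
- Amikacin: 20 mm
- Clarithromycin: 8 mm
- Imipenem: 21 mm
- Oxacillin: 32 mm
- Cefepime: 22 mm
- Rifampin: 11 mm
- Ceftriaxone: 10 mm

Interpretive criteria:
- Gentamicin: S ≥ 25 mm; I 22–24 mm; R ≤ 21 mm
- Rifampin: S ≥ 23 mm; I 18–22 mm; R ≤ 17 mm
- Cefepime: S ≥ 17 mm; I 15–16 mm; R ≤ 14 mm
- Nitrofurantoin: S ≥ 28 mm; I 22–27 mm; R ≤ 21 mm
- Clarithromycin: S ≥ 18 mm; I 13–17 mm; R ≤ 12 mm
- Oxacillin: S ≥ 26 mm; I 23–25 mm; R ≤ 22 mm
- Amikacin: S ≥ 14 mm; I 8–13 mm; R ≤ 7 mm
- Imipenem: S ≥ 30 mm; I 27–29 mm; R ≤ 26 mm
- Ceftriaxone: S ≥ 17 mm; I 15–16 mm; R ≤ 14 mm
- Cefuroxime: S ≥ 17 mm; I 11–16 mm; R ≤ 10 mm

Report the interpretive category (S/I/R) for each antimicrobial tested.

R, S, R, R, S, S, R, R

Cefuroxime (10 mm) ≤ 10 mm → Resistant
Amikacin 20 mm: ≥ 14 mm ⇒ S
Clarithromycin: 8 mm is ≤ 12 mm → Resistant
Imipenem 21 mm: ≤ 26 mm → Resistant
Oxacillin: 32 mm is ≥ 26 mm → susceptible
Cefepime (22 mm) ≥ 17 mm → S
Rifampin: 11 mm is ≤ 17 mm → resistant
Ceftriaxone 10 mm: ≤ 14 mm ⇒ resistant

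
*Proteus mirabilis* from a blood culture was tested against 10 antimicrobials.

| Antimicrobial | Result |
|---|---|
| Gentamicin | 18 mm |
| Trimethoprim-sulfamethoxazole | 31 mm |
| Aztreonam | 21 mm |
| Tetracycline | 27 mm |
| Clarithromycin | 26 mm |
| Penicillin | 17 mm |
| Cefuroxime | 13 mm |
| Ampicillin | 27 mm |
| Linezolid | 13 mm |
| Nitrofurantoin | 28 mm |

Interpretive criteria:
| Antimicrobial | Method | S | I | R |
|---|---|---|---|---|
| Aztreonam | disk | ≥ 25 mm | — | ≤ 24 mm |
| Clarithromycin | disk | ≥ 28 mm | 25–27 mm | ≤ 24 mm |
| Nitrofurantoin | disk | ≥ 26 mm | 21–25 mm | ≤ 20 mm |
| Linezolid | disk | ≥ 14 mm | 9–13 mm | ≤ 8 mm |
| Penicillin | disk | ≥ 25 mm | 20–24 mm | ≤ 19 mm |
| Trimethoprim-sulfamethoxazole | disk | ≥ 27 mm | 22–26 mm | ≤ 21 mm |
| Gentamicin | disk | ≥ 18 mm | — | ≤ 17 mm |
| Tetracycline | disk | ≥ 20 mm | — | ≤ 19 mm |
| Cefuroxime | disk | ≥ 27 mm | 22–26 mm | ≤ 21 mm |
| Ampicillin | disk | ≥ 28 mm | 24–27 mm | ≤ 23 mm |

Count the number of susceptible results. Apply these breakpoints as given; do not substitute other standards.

Gentamicin (18 mm) ≥ 18 mm → susceptible
Trimethoprim-sulfamethoxazole 31 mm: ≥ 27 mm ⇒ susceptible
Aztreonam (21 mm) ≤ 24 mm → resistant
Tetracycline: 27 mm is ≥ 20 mm ⇒ S
Clarithromycin: 26 mm is in 25–27 mm — intermediate
Penicillin: 17 mm is ≤ 19 mm ⇒ resistant
Cefuroxime (13 mm) ≤ 21 mm ⇒ resistant
Ampicillin 27 mm: in 24–27 mm → Intermediate
Linezolid 13 mm: in 9–13 mm ⇒ I
Nitrofurantoin: 28 mm is ≥ 26 mm → Susceptible
Susceptible: 4

4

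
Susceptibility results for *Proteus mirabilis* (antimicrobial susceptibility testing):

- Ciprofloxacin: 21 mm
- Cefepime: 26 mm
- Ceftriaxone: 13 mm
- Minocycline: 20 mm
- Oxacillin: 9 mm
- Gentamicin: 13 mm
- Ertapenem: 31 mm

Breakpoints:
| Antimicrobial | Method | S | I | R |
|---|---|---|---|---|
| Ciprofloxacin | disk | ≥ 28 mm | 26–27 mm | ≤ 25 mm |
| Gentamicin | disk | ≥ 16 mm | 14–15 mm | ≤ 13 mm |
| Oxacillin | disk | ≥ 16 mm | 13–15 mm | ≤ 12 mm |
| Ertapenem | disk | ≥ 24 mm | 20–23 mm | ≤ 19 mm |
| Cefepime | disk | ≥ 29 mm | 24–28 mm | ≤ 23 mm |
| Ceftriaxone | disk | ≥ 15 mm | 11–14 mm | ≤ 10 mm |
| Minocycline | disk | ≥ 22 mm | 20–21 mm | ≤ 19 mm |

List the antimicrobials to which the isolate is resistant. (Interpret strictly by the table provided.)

ciprofloxacin, oxacillin, gentamicin

Ciprofloxacin: 21 mm is ≤ 25 mm ⇒ R
Cefepime (26 mm) in 24–28 mm — intermediate
Ceftriaxone: 13 mm is in 11–14 mm → Intermediate
Minocycline 20 mm: in 20–21 mm — Intermediate
Oxacillin (9 mm) ≤ 12 mm ⇒ resistant
Gentamicin: 13 mm is ≤ 13 mm — Resistant
Ertapenem (31 mm) ≥ 24 mm — susceptible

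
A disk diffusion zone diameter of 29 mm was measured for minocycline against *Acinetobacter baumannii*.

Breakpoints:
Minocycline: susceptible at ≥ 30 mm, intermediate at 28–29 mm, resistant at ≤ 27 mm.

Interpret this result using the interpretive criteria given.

Minocycline (29 mm) in 28–29 mm — Intermediate

I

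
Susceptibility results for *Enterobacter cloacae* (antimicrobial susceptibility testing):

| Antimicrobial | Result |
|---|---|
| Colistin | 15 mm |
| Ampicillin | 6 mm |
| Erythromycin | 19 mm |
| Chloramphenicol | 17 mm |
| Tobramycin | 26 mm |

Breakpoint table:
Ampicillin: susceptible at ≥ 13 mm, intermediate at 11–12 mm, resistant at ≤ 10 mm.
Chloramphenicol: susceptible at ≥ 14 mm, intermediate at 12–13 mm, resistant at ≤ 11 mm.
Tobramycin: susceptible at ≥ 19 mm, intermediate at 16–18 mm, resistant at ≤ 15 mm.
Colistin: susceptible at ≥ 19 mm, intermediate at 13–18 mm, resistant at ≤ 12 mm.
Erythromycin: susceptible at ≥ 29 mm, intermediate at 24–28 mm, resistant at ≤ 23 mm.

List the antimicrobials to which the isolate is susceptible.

Colistin: 15 mm is in 13–18 mm → intermediate
Ampicillin (6 mm) ≤ 10 mm ⇒ R
Erythromycin (19 mm) ≤ 23 mm ⇒ R
Chloramphenicol (17 mm) ≥ 14 mm — Susceptible
Tobramycin: 26 mm is ≥ 19 mm — Susceptible

chloramphenicol, tobramycin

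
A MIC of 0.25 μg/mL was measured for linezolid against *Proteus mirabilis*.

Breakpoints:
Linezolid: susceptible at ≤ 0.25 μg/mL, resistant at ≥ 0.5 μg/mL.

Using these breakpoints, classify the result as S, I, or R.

Linezolid 0.25 μg/mL: ≤ 0.25 μg/mL — S

S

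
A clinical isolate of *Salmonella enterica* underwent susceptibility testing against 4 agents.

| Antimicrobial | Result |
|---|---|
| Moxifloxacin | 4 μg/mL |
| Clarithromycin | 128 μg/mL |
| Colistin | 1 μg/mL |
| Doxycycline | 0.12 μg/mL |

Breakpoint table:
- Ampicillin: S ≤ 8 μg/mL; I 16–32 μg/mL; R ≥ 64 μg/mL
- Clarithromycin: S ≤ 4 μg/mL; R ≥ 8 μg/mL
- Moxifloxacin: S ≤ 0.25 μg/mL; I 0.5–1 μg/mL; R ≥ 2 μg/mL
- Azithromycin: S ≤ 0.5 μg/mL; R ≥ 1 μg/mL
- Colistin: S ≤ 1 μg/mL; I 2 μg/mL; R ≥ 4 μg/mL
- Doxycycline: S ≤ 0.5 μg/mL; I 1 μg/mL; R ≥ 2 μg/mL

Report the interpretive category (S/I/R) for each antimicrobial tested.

Moxifloxacin 4 μg/mL: ≥ 2 μg/mL ⇒ resistant
Clarithromycin 128 μg/mL: ≥ 8 μg/mL → R
Colistin 1 μg/mL: ≤ 1 μg/mL ⇒ susceptible
Doxycycline: 0.12 μg/mL is ≤ 0.5 μg/mL → Susceptible

R, R, S, S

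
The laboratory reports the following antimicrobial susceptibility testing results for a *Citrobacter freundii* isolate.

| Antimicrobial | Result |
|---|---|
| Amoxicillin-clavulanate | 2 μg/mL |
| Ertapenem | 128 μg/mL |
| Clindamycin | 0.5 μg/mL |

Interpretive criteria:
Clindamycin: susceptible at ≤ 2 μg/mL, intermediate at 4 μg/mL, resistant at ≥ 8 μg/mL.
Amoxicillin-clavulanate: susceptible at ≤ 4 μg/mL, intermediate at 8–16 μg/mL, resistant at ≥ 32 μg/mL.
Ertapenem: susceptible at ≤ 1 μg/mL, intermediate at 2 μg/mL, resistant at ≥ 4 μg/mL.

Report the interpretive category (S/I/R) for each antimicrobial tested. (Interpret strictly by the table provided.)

S, R, S

Amoxicillin-clavulanate 2 μg/mL: ≤ 4 μg/mL → susceptible
Ertapenem (128 μg/mL) ≥ 4 μg/mL ⇒ resistant
Clindamycin: 0.5 μg/mL is ≤ 2 μg/mL → Susceptible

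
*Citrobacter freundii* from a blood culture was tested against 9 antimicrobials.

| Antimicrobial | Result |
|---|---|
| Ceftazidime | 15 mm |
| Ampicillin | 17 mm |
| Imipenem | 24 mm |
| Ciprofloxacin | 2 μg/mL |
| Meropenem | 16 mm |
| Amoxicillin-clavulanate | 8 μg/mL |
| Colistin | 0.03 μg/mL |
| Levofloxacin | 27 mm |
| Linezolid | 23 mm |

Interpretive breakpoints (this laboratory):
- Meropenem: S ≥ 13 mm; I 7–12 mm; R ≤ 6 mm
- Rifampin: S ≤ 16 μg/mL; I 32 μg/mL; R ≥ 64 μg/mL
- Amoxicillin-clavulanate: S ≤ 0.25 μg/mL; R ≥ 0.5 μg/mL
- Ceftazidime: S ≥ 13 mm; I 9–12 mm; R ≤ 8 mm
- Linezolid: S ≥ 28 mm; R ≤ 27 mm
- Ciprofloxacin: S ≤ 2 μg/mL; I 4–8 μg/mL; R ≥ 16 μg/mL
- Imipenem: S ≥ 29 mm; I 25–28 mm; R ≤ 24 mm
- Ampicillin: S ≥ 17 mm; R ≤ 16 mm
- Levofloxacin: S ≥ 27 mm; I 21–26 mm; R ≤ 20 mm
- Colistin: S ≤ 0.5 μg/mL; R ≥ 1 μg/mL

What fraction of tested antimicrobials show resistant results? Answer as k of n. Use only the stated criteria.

3 of 9

Ceftazidime (15 mm) ≥ 13 mm ⇒ susceptible
Ampicillin: 17 mm is ≥ 17 mm → susceptible
Imipenem: 24 mm is ≤ 24 mm ⇒ R
Ciprofloxacin 2 μg/mL: ≤ 2 μg/mL → susceptible
Meropenem (16 mm) ≥ 13 mm ⇒ Susceptible
Amoxicillin-clavulanate (8 μg/mL) ≥ 0.5 μg/mL — Resistant
Colistin (0.03 μg/mL) ≤ 0.5 μg/mL → S
Levofloxacin 27 mm: ≥ 27 mm ⇒ Susceptible
Linezolid 23 mm: ≤ 27 mm ⇒ R
Resistant: 3/9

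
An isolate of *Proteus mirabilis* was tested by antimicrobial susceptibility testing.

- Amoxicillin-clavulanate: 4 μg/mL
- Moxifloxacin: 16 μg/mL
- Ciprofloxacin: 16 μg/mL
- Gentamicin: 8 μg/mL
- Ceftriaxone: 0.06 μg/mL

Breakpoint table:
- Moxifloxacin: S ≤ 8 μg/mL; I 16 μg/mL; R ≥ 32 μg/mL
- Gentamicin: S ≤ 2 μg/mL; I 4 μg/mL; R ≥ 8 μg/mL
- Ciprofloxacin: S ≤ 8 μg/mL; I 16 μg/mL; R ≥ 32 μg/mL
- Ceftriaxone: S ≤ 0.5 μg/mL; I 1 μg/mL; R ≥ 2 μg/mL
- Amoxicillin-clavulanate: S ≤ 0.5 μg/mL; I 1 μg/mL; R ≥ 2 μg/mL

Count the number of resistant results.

Amoxicillin-clavulanate 4 μg/mL: ≥ 2 μg/mL ⇒ resistant
Moxifloxacin: 16 μg/mL is = 16 μg/mL → I
Ciprofloxacin: 16 μg/mL is = 16 μg/mL → intermediate
Gentamicin: 8 μg/mL is ≥ 8 μg/mL — Resistant
Ceftriaxone: 0.06 μg/mL is ≤ 0.5 μg/mL ⇒ susceptible
Resistant: 2

2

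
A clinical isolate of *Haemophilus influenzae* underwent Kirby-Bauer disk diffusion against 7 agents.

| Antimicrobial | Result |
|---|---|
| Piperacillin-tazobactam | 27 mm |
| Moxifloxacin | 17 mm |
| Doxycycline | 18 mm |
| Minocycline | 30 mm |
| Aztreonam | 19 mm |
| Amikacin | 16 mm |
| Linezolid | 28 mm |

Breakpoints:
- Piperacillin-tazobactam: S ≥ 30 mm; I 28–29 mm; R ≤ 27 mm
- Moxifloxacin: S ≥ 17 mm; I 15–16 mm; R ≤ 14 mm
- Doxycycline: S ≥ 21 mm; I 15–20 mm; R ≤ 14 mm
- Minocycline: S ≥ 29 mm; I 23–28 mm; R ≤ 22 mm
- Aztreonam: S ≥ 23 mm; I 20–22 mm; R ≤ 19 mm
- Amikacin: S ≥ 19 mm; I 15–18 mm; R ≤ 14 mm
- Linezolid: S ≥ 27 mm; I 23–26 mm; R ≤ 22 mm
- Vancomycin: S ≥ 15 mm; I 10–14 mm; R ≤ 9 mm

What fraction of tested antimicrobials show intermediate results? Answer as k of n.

Piperacillin-tazobactam: 27 mm is ≤ 27 mm — Resistant
Moxifloxacin: 17 mm is ≥ 17 mm ⇒ susceptible
Doxycycline 18 mm: in 15–20 mm ⇒ I
Minocycline 30 mm: ≥ 29 mm — Susceptible
Aztreonam (19 mm) ≤ 19 mm ⇒ Resistant
Amikacin (16 mm) in 15–18 mm ⇒ intermediate
Linezolid (28 mm) ≥ 27 mm → S
Intermediate: 2/7

2 of 7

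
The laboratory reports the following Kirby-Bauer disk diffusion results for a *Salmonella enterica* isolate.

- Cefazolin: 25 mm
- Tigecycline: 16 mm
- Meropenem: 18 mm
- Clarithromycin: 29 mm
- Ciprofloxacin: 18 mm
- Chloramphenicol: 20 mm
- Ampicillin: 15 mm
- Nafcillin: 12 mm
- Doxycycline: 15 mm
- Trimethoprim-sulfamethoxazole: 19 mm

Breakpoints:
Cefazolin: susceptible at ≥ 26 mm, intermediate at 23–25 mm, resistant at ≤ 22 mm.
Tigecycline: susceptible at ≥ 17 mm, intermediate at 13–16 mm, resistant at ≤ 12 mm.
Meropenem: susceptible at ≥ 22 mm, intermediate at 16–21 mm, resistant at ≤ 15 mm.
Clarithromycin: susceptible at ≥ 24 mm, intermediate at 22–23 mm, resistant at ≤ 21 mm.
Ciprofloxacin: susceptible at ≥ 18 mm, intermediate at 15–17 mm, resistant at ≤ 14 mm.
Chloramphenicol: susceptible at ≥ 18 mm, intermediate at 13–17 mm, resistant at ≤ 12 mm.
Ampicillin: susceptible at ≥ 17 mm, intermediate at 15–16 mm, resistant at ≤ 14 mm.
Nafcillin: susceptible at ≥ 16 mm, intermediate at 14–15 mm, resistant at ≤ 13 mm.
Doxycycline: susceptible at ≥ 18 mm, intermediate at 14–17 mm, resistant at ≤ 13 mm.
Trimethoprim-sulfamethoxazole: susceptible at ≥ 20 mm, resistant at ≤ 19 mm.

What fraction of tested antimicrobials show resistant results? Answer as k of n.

2 of 10

Cefazolin (25 mm) in 23–25 mm ⇒ Intermediate
Tigecycline: 16 mm is in 13–16 mm ⇒ intermediate
Meropenem (18 mm) in 16–21 mm → intermediate
Clarithromycin: 29 mm is ≥ 24 mm → Susceptible
Ciprofloxacin 18 mm: ≥ 18 mm → Susceptible
Chloramphenicol: 20 mm is ≥ 18 mm — Susceptible
Ampicillin 15 mm: in 15–16 mm — I
Nafcillin (12 mm) ≤ 13 mm — R
Doxycycline: 15 mm is in 14–17 mm ⇒ Intermediate
Trimethoprim-sulfamethoxazole (19 mm) ≤ 19 mm → Resistant
Resistant: 2/10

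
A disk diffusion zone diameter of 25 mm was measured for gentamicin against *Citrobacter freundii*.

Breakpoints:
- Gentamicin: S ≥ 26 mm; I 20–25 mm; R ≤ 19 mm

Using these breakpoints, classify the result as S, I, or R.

Gentamicin 25 mm: in 20–25 mm → intermediate

Intermediate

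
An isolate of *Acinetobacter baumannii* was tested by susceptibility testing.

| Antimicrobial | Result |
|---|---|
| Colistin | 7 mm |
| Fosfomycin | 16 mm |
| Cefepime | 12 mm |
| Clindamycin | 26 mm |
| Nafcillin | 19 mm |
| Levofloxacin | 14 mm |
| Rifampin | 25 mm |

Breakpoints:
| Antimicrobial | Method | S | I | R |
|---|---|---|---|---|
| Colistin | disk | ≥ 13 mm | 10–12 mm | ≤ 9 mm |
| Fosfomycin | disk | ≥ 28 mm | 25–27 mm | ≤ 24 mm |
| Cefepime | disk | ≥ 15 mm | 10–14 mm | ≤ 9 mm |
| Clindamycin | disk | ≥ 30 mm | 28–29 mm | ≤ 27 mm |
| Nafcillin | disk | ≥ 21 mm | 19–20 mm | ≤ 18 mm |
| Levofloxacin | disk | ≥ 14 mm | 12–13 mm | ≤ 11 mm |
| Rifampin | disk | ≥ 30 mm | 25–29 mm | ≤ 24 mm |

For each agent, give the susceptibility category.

R, R, I, R, I, S, I

Colistin: 7 mm is ≤ 9 mm ⇒ resistant
Fosfomycin (16 mm) ≤ 24 mm — R
Cefepime: 12 mm is in 10–14 mm — Intermediate
Clindamycin: 26 mm is ≤ 27 mm — R
Nafcillin: 19 mm is in 19–20 mm — Intermediate
Levofloxacin 14 mm: ≥ 14 mm — S
Rifampin: 25 mm is in 25–29 mm — Intermediate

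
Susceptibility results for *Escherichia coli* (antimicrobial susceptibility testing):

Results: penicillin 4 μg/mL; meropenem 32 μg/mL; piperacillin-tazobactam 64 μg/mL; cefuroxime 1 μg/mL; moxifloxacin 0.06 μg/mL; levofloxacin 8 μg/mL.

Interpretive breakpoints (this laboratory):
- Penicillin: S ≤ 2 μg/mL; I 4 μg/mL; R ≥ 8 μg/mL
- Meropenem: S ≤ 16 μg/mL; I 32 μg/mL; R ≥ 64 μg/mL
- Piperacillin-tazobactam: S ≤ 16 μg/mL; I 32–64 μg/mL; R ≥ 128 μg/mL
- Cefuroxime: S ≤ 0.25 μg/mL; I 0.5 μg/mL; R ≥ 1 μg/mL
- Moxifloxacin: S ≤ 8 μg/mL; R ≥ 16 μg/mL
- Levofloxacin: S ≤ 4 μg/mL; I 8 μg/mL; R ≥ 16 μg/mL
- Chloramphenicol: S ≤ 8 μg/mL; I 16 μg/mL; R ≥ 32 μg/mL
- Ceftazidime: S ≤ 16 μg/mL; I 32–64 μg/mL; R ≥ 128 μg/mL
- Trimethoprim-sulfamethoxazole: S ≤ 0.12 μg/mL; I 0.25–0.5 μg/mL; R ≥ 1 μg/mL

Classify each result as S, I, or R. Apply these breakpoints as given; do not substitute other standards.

Penicillin: 4 μg/mL is = 4 μg/mL → Intermediate
Meropenem: 32 μg/mL is = 32 μg/mL ⇒ I
Piperacillin-tazobactam 64 μg/mL: in 32–64 μg/mL ⇒ I
Cefuroxime (1 μg/mL) ≥ 1 μg/mL → resistant
Moxifloxacin 0.06 μg/mL: ≤ 8 μg/mL ⇒ Susceptible
Levofloxacin 8 μg/mL: = 8 μg/mL — I

I, I, I, R, S, I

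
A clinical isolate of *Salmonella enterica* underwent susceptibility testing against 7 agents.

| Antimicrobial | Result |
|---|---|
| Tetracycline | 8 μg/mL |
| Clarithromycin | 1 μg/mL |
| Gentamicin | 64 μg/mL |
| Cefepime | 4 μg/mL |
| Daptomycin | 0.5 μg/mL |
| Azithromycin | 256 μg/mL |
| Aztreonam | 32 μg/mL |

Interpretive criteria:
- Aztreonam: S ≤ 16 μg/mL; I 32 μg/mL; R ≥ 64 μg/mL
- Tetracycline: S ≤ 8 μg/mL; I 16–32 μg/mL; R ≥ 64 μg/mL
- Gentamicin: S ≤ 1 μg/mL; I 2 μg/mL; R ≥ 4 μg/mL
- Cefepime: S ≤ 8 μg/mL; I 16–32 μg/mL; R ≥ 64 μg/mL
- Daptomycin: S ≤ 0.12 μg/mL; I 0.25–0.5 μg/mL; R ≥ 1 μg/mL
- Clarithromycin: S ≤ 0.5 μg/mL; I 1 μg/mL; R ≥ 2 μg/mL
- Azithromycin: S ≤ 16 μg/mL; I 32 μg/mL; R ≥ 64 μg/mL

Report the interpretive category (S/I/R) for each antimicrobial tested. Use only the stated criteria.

Tetracycline: 8 μg/mL is ≤ 8 μg/mL ⇒ susceptible
Clarithromycin 1 μg/mL: = 1 μg/mL → intermediate
Gentamicin (64 μg/mL) ≥ 4 μg/mL ⇒ Resistant
Cefepime (4 μg/mL) ≤ 8 μg/mL → Susceptible
Daptomycin (0.5 μg/mL) in 0.25–0.5 μg/mL ⇒ intermediate
Azithromycin: 256 μg/mL is ≥ 64 μg/mL — R
Aztreonam: 32 μg/mL is = 32 μg/mL ⇒ Intermediate

S, I, R, S, I, R, I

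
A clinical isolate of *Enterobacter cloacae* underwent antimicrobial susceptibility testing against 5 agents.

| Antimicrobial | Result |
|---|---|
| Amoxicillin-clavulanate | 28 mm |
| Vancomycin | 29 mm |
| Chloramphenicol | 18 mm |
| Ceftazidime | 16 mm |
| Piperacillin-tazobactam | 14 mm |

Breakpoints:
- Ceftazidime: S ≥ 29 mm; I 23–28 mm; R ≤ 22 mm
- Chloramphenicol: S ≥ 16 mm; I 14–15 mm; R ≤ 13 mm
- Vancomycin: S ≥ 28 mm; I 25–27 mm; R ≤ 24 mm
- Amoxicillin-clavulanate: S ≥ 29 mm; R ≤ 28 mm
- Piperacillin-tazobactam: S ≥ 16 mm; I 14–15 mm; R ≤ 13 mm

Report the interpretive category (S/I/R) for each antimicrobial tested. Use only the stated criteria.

R, S, S, R, I

Amoxicillin-clavulanate: 28 mm is ≤ 28 mm → R
Vancomycin: 29 mm is ≥ 28 mm ⇒ susceptible
Chloramphenicol 18 mm: ≥ 16 mm → S
Ceftazidime (16 mm) ≤ 22 mm — Resistant
Piperacillin-tazobactam: 14 mm is in 14–15 mm ⇒ Intermediate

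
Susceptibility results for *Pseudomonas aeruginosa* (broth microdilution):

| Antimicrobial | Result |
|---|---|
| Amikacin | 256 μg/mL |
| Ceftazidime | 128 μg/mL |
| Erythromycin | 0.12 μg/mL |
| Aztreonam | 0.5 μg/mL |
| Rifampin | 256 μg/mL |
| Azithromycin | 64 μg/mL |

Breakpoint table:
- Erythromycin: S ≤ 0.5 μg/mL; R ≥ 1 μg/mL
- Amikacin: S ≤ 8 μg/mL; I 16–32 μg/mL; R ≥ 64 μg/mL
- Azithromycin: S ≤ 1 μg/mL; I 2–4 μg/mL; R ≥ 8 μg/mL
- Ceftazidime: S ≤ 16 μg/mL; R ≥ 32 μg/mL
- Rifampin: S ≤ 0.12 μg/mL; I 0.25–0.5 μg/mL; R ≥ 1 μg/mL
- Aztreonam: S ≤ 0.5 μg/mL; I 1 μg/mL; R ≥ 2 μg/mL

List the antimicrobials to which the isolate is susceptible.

Amikacin (256 μg/mL) ≥ 64 μg/mL → Resistant
Ceftazidime: 128 μg/mL is ≥ 32 μg/mL → Resistant
Erythromycin 0.12 μg/mL: ≤ 0.5 μg/mL — S
Aztreonam 0.5 μg/mL: ≤ 0.5 μg/mL ⇒ Susceptible
Rifampin (256 μg/mL) ≥ 1 μg/mL ⇒ Resistant
Azithromycin: 64 μg/mL is ≥ 8 μg/mL → Resistant

erythromycin, aztreonam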